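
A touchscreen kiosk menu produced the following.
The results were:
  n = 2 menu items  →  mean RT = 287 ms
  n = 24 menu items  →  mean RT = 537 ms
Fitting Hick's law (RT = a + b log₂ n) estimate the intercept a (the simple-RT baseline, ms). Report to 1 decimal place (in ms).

b = (RT₂ − RT₁)/(log₂ n₂ − log₂ n₁) = (537 − 287)/(4.5850 − 1) = 69.736 ms/bit.
Intercept: a = 287 − 69.736·log₂(2) = 217.264 ms.

217.3 ms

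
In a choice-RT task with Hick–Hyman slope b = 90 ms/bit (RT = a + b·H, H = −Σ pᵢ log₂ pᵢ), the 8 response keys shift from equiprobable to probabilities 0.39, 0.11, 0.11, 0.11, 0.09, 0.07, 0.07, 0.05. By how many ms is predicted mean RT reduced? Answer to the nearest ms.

The RT saving is b·ΔH. Equiprobable H₀ = log₂(8) = 3.0000 bits; with the given probabilities H = 2.6465 bits.
b·(H₀ − H) = 90 × (3.0000 − 2.6465) = 31.81 ms.

32 ms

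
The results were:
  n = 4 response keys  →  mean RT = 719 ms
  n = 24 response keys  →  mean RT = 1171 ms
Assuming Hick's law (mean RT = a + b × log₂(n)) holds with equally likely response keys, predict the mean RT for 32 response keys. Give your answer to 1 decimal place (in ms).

With log₂ n on the abscissa the relation is linear; from the two conditions:
  b = (1171 − 719) / (log₂ 24 − log₂ 4) = 452 / (4.5850 − 2) = 174.857 ms/bit
  a = 719 − 174.857 × 2 = 369.285 ms
Then RT(32) = 369.285 + 174.857 × log₂ 32 = 369.285 + 174.857 × 5 ≈ 1243.572 ms.

1243.6 ms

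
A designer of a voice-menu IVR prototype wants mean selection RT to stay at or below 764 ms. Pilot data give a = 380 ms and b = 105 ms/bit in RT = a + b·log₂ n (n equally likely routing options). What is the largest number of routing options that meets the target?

12

105·log₂ n ≤ 764 − 380 = 384, giving log₂ n ≤ 3.6571 and n ≤ 12.616. The largest whole number is 12.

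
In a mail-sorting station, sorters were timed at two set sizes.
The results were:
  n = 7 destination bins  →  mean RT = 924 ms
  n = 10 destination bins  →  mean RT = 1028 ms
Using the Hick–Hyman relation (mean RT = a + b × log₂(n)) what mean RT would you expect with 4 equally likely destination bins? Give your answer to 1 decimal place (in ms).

Fit slope and intercept:
  b = (1028 − 924) / (log₂ 10 − log₂ 7) = 104 / (3.3219 − 2.8074) = 202.109 ms/bit
  a = 924 − 202.109 × 2.8074 = 356.608 ms
Then RT(4) = 356.608 + 202.109 × log₂ 4 = 356.608 + 202.109 × 2 ≈ 760.826 ms.

760.8 ms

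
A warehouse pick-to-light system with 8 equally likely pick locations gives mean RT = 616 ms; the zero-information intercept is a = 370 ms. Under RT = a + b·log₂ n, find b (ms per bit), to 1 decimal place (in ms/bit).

b = (616 − 370) / log₂(8) = 246 / 3 = 82.000 ms/bit.

82.0 ms/bit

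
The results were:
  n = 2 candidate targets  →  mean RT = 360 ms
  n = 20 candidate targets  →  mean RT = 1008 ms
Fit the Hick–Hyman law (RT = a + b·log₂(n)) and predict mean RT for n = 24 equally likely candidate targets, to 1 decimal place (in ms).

RT is linear in log₂ n, so two points fix the line:
  b = (1008 − 360) / (log₂ 20 − log₂ 2) = 648 / (4.3219 − 1) = 195.067 ms/bit
  a = 360 − 195.067 × 1 = 164.933 ms
Then RT(24) = 164.933 + 195.067 × log₂ 24 = 164.933 + 195.067 × 4.5850 ≈ 1059.309 ms.

1059.3 ms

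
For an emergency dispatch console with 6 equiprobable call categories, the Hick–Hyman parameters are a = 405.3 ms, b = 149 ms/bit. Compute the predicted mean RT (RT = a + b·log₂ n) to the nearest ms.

790 ms

log₂(6) = 2.5850 bits, so RT = 405.3 + 149 × 2.5850 ≈ 790.459 ms.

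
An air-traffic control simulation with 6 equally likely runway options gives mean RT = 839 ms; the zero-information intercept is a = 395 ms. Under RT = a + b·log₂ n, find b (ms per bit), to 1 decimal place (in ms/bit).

6 alternatives carry log₂ 6 = 2.5850 bits; the choice cost is 839 − 395 = 444 ms, so b = 444/2.5850 = 171.763 ms/bit.

171.8 ms/bit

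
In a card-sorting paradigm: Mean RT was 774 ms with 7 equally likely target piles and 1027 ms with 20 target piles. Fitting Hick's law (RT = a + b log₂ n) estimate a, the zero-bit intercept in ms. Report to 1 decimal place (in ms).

The slope on a log₂ axis is (1027 − 774) / (4.3219 − 2.8074) = 167.044 ms/bit.
Intercept: a = 774 − 167.044·log₂(7) = 305.049 ms.

305.0 ms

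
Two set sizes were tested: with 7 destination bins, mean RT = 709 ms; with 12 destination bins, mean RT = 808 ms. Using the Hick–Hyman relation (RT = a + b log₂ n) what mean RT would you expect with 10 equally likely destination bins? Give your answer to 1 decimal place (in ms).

774.5 ms

RT is linear in log₂ n, so two points fix the line:
  b = (808 − 709) / (log₂ 12 − log₂ 7) = 99 / (3.5850 − 2.8074) = 127.314 ms/bit
  a = 709 − 127.314 × 2.8074 = 351.586 ms
Then RT(10) = 351.586 + 127.314 × log₂ 10 = 351.586 + 127.314 × 3.3219 ≈ 774.512 ms.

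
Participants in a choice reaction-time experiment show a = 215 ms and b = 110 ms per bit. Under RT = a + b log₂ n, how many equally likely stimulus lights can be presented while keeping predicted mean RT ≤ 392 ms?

3

Information budget: (392 − 215)/110 = 1.6091 bits, so n ≤ 2^1.6091 = 3.051 → at most 3.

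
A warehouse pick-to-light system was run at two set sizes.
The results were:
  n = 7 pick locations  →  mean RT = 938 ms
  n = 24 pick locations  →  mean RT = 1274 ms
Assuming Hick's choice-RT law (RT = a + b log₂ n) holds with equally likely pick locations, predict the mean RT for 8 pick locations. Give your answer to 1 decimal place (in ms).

974.4 ms

With log₂ n on the abscissa the relation is linear; from the two conditions:
  b = (1274 − 938) / (log₂ 24 − log₂ 7) = 336 / (4.5850 − 2.8074) = 189.018 ms/bit
  a = 938 − 189.018 × 2.8074 = 407.359 ms
Then RT(8) = 407.359 + 189.018 × log₂ 8 = 407.359 + 189.018 × 3 ≈ 974.413 ms.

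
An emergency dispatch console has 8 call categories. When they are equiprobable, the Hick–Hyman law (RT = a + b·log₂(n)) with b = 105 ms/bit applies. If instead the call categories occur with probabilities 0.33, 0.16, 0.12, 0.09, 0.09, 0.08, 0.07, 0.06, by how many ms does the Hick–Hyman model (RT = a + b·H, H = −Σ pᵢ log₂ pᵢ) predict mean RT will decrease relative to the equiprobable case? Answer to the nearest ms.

The RT saving is b·ΔH. Equiprobable H₀ = log₂(8) = 3.0000 bits; with the given probabilities H = 2.7468 bits.
b·(H₀ − H) = 105 × (3.0000 − 2.7468) = 26.58 ms.

27 ms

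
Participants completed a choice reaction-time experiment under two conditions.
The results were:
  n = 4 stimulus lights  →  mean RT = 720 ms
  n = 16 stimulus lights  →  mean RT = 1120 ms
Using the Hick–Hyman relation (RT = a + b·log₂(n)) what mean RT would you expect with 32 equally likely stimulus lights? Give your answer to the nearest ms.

1320 ms

With log₂ n on the abscissa the relation is linear; from the two conditions:
  b = (1120 − 720) / (log₂ 16 − log₂ 4) = 400 / (4 − 2) = 200 ms/bit
  a = 720 − 200 × 2 = 320 ms
Then RT(32) = 320 + 200 × log₂ 32 = 320 + 200 × 5 ≈ 1320.000 ms.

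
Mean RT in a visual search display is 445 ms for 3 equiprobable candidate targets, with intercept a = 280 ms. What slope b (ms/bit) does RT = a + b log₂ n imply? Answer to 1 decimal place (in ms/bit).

3 alternatives carry log₂ 3 = 1.5850 bits; the choice cost is 445 − 280 = 165 ms, so b = 165/1.5850 = 104.103 ms/bit.

104.1 ms/bit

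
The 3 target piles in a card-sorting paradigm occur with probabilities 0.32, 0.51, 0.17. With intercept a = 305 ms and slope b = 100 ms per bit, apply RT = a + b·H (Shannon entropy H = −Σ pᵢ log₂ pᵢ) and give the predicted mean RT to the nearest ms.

Entropy contributions −pᵢ log₂ pᵢ: 0.5260, 0.4954, 0.4346; sum H = 1.4561 bits.
RT = a + bH = 305 + 100·1.4561 = 450.61 ms.

451 ms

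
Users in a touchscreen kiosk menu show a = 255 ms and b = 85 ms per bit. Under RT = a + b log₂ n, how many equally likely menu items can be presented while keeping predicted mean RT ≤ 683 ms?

85·log₂ n ≤ 683 − 255 = 428, giving log₂ n ≤ 5.0353 and n ≤ 32.793. The largest whole number is 32.

32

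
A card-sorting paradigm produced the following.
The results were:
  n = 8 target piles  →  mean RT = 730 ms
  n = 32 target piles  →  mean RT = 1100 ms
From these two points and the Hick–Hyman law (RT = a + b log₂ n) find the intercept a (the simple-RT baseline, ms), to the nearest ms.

The slope on a log₂ axis is (1100 − 730) / (5 − 3) = 185 ms/bit.
Intercept: a = 730 − 185·log₂(8) = 175.000 ms.

175 ms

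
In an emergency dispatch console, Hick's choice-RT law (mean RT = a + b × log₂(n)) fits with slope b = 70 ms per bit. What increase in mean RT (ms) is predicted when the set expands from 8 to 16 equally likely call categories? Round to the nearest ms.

70 ms

Only the slope matters, since a is common to both: ΔRT = b·log₂(n₂/n₁).
log₂(16) − log₂(8) = log₂(16/8) = log₂(2) = 1.
ΔRT = 70 × 1.0000 = 70.000 ms.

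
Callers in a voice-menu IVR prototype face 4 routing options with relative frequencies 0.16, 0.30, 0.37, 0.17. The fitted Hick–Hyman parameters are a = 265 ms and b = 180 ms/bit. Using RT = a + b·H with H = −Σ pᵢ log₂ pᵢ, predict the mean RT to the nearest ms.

609 ms

Entropy contributions −pᵢ log₂ pᵢ: 0.4230, 0.5211, 0.5307, 0.4346; sum H = 1.9094 bits.
RT = a + bH = 265 + 180·1.9094 = 608.70 ms.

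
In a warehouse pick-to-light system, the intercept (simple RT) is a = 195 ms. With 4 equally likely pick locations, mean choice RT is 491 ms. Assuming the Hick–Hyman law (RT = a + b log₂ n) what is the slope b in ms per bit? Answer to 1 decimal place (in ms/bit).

4 alternatives carry log₂ 4 = 2 bits; the choice cost is 491 − 195 = 296 ms, so b = 296/2 = 148.000 ms/bit.

148.0 ms/bit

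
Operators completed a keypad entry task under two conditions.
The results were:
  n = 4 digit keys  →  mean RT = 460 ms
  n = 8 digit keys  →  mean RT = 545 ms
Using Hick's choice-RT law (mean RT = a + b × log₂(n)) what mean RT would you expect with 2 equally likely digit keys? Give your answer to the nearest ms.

With log₂ n on the abscissa the relation is linear; from the two conditions:
  b = (545 − 460) / (log₂ 8 − log₂ 4) = 85 / (3 − 2) = 85 ms/bit
  a = 460 − 85 × 2 = 290 ms
Then RT(2) = 290 + 85 × log₂ 2 = 290 + 85 × 1 ≈ 375.000 ms.

375 ms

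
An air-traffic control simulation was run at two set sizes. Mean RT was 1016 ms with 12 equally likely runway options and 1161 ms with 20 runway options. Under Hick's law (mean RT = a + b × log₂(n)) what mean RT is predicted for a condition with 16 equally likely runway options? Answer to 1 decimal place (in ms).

1097.7 ms

With log₂ n on the abscissa the relation is linear; from the two conditions:
  b = (1161 − 1016) / (log₂ 20 − log₂ 12) = 145 / (4.3219 − 3.5850) = 196.753 ms/bit
  a = 1016 − 196.753 × 3.5850 = 310.649 ms
Then RT(16) = 310.649 + 196.753 × log₂ 16 = 310.649 + 196.753 × 4 ≈ 1097.660 ms.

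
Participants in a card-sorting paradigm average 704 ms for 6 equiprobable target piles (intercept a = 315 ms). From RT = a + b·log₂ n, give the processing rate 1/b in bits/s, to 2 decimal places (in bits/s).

b = (704 − 315)/log₂ 6 = 389/2.5850 = 150.486 ms per bit = 0.15049 s/bit; the reciprocal is 6.645 bits/s.

6.65 bits/s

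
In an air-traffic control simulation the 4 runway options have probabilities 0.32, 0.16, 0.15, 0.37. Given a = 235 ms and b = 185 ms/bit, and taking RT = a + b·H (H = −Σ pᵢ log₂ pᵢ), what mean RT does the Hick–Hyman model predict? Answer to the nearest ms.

H = 0.32·log₂(1/0.32) + 0.16·log₂(1/0.16) + 0.15·log₂(1/0.15) + 0.37·log₂(1/0.37) = 1.8903 bits.
RT = 235 + 185 × 1.8903 = 584.71 ms.

585 ms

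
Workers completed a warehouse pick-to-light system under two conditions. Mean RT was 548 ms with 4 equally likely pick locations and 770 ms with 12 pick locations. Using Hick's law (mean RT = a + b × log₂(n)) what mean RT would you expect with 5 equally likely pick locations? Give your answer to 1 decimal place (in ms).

With log₂ n on the abscissa the relation is linear; from the two conditions:
  b = (770 − 548) / (log₂ 12 − log₂ 4) = 222 / (3.5850 − 2) = 140.066 ms/bit
  a = 548 − 140.066 × 2 = 267.867 ms
Then RT(5) = 267.867 + 140.066 × log₂ 5 = 267.867 + 140.066 × 2.3219 ≈ 593.091 ms.

593.1 ms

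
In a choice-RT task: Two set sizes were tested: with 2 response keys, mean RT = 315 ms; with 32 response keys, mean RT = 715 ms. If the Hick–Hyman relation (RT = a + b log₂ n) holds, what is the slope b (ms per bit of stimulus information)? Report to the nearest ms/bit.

100 ms/bit

b = (RT₂ − RT₁)/(log₂ n₂ − log₂ n₁) = (715 − 315)/(5 − 1) = 100 ms/bit.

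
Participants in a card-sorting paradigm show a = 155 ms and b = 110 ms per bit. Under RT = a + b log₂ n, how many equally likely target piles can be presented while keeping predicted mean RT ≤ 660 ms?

Set 155 + 110·log₂ n ≤ 660 → log₂ n ≤ (660 − 155)/110 = 4.5909.
So n ≤ 2^4.5909 = 24.099; the largest integer n is 24.

24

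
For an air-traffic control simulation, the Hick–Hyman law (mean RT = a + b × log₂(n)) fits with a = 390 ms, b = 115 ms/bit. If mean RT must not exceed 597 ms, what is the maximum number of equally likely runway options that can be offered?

3

Set 390 + 115·log₂ n ≤ 597 → log₂ n ≤ (597 − 390)/115 = 1.8000.
So n ≤ 2^1.8000 = 3.482; the largest integer n is 3.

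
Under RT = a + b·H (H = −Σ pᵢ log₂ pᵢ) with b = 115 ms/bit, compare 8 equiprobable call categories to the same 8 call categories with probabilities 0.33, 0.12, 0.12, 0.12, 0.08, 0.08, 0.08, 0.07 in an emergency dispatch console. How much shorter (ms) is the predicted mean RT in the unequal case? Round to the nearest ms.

Equiprobable entropy H₀ = log₂ 8 = 3.0000 bits.
Skewed entropy H = −Σ pᵢ log₂ pᵢ = 2.7721 bits.
ΔRT = b·(H₀ − H) = 115 × 0.2279 = 26.21 ms.

26 ms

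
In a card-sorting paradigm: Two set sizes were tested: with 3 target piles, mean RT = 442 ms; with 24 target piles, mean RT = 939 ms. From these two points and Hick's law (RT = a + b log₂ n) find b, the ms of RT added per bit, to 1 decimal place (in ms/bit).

165.7 ms/bit

Slope: b = (939 − 442) / (log₂ 24 − log₂ 3) = 497/3.0000 = 165.667 ms/bit.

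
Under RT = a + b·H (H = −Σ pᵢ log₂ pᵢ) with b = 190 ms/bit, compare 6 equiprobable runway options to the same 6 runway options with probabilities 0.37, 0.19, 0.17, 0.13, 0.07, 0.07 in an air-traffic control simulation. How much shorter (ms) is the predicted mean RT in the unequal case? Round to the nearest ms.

46 ms

Equiprobable entropy H₀ = log₂ 6 = 2.5850 bits.
Skewed entropy H = −Σ pᵢ log₂ pᵢ = 2.3403 bits.
ΔRT = b·(H₀ − H) = 190 × 0.2447 = 46.49 ms.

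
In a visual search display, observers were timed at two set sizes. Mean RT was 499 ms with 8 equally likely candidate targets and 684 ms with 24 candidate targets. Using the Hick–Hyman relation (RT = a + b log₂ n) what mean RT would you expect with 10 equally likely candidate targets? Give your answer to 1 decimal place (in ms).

Fit slope and intercept:
  b = (684 − 499) / (log₂ 24 − log₂ 8) = 185 / (4.5850 − 3) = 116.722 ms/bit
  a = 499 − 116.722 × 3 = 148.834 ms
Then RT(10) = 148.834 + 116.722 × log₂ 10 = 148.834 + 116.722 × 3.3219 ≈ 536.576 ms.

536.6 ms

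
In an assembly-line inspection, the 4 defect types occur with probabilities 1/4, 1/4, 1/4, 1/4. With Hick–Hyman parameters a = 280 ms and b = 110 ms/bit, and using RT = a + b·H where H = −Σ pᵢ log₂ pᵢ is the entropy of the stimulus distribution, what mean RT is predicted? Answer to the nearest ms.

500 ms

Each term −pᵢ log₂ pᵢ: 0.25·2 + 0.25·2 + 0.25·2 + 0.25·2; summed, H = 2.000 bits.
Mean RT = a + bH = 280 + 110·2.000 = 500.00 ms.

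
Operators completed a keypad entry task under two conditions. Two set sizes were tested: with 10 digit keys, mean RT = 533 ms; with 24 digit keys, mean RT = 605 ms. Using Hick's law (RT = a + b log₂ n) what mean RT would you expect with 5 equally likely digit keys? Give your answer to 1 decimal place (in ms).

RT is linear in log₂ n, so two points fix the line:
  b = (605 − 533) / (log₂ 24 − log₂ 10) = 72 / (4.5850 − 3.3219) = 57.006 ms/bit
  a = 533 − 57.006 × 3.3219 = 343.632 ms
Then RT(5) = 343.632 + 57.006 × log₂ 5 = 343.632 + 57.006 × 2.3219 ≈ 475.994 ms.

476.0 ms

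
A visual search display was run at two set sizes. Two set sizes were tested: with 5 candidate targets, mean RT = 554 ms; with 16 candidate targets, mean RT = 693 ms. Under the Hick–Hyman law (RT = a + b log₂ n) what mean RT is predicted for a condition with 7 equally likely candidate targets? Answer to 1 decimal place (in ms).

594.2 ms

Solve the two-equation system in a and b:
  b = (693 − 554) / (log₂ 16 − log₂ 5) = 139 / (4 − 2.3219) = 82.833 ms/bit
  a = 554 − 82.833 × 2.3219 = 361.667 ms
Then RT(7) = 361.667 + 82.833 × log₂ 7 = 361.667 + 82.833 × 2.8074 ≈ 594.209 ms.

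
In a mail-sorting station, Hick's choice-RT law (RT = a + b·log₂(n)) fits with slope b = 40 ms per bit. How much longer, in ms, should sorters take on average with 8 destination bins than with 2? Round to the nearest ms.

80 ms

Only the slope matters, since a is common to both: ΔRT = b·log₂(n₂/n₁).
log₂(8) − log₂(2) = log₂(8/2) = log₂(4) = 2.
ΔRT = 40 × 2.0000 = 80.000 ms.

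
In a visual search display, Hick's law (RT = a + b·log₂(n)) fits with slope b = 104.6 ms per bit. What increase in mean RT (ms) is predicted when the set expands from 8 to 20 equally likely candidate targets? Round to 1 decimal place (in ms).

ΔRT = (a + b log₂ n₂) − (a + b log₂ n₁) = b·(log₂ n₂ − log₂ n₁).
log₂(20) − log₂(8) = 4.3219 − 3 = 1.3219.
ΔRT = 104.6 × 1.3219 = 138.274 ms.

138.3 ms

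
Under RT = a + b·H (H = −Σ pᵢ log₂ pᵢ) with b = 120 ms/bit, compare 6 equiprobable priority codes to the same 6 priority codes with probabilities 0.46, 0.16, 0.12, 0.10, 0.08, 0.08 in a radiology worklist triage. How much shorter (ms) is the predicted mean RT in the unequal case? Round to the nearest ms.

The RT saving is b·ΔH. Equiprobable H₀ = log₂(6) = 2.5850 bits; with the given probabilities H = 2.2206 bits.
b·(H₀ − H) = 120 × (2.5850 − 2.2206) = 43.72 ms.

44 ms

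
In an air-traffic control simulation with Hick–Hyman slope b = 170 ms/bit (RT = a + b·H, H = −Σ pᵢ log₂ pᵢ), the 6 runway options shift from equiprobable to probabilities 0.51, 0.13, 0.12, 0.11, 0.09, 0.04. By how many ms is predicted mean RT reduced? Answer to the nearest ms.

The RT saving is b·ΔH. Equiprobable H₀ = log₂(6) = 2.5850 bits; with the given probabilities H = 2.0938 bits.
b·(H₀ − H) = 170 × (2.5850 − 2.0938) = 83.49 ms.

83 ms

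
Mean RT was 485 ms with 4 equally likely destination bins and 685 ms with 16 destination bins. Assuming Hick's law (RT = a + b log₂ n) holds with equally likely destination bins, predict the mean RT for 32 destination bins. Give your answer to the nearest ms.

Fit slope and intercept:
  b = (685 − 485) / (log₂ 16 − log₂ 4) = 200 / (4 − 2) = 100 ms/bit
  a = 485 − 100 × 2 = 285 ms
Then RT(32) = 285 + 100 × log₂ 32 = 285 + 100 × 5 ≈ 785.000 ms.

785 ms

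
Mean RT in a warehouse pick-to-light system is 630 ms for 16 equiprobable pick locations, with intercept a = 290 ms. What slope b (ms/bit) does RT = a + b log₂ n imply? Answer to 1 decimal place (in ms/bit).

85.0 ms/bit

log₂(16) = 4 bits.
b = (RT − a)/log₂ n = (630 − 290) / 4 = 85.000 ms/bit.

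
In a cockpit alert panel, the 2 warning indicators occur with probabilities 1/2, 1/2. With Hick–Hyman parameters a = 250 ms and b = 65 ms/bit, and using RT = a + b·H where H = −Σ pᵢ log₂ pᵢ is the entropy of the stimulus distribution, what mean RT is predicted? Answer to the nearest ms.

H = −Σ pᵢ log₂ pᵢ = 0.5·1 + 0.5·1 = 1.000 bits.
RT = 250 + 65 × 1.000 = 315.00 ms.

315 ms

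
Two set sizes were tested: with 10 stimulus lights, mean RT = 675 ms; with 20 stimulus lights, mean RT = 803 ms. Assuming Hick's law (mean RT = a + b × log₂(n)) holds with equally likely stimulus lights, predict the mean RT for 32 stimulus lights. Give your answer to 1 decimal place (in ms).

889.8 ms

With log₂ n on the abscissa the relation is linear; from the two conditions:
  b = (803 − 675) / (log₂ 20 − log₂ 10) = 128 / (4.3219 − 3.3219) = 128.000 ms/bit
  a = 675 − 128.000 × 3.3219 = 249.793 ms
Then RT(32) = 249.793 + 128.000 × log₂ 32 = 249.793 + 128.000 × 5 ≈ 889.793 ms.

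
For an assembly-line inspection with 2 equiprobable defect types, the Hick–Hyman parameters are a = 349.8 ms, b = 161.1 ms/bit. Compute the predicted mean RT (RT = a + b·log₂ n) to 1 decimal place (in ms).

log₂(2) = 1 bits, so RT = 349.8 + 161.1 × 1 ≈ 510.900 ms.

510.9 ms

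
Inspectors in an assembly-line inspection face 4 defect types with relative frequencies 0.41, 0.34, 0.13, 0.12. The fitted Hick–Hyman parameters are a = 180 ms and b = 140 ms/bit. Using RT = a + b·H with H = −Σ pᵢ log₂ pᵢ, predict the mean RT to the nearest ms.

433 ms

H = 0.41·log₂(1/0.41) + 0.34·log₂(1/0.34) + 0.13·log₂(1/0.13) + 0.12·log₂(1/0.12) = 1.8063 bits.
RT = 180 + 140 × 1.8063 = 432.88 ms.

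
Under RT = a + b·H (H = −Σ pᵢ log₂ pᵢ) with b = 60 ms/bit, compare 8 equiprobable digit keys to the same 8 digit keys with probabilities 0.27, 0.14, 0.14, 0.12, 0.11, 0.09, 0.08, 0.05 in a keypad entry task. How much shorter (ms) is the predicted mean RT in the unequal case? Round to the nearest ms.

The RT saving is b·ΔH. Equiprobable H₀ = log₂(8) = 3.0000 bits; with the given probabilities H = 2.8419 bits.
b·(H₀ − H) = 60 × (3.0000 − 2.8419) = 9.49 ms.

9 ms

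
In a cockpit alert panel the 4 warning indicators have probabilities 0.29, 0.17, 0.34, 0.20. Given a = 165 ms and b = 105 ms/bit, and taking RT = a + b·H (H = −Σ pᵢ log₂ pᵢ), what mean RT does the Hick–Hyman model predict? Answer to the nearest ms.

369 ms

H = 0.29·log₂(1/0.29) + 0.17·log₂(1/0.17) + 0.34·log₂(1/0.34) + 0.20·log₂(1/0.20) = 1.9461 bits.
RT = 165 + 105 × 1.9461 = 369.34 ms.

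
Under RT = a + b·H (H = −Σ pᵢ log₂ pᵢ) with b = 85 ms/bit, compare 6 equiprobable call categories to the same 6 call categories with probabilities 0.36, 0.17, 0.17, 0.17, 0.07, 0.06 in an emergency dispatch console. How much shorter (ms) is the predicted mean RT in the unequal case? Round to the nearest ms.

20 ms

The RT saving is b·ΔH. Equiprobable H₀ = log₂(6) = 2.5850 bits; with the given probabilities H = 2.3465 bits.
b·(H₀ − H) = 85 × (2.5850 − 2.3465) = 20.27 ms.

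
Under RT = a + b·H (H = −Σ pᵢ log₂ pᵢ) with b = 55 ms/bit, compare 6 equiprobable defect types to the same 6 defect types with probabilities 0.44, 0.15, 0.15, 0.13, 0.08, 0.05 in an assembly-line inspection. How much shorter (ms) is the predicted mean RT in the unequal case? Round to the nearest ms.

Equiprobable entropy H₀ = log₂ 6 = 2.5850 bits.
Skewed entropy H = −Σ pᵢ log₂ pᵢ = 2.2325 bits.
ΔRT = b·(H₀ − H) = 55 × 0.3525 = 19.39 ms.

19 ms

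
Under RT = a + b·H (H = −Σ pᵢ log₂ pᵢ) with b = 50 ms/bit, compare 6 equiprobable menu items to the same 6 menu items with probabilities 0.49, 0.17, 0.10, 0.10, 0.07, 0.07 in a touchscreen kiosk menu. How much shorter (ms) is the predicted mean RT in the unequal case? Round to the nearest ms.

The RT saving is b·ΔH. Equiprobable H₀ = log₂(6) = 2.5850 bits; with the given probabilities H = 2.1404 bits.
b·(H₀ − H) = 50 × (2.5850 − 2.1404) = 22.23 ms.

22 ms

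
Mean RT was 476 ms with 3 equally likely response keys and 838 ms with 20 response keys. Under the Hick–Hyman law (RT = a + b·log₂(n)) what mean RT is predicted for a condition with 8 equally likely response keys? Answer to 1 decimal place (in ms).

663.2 ms

With log₂ n on the abscissa the relation is linear; from the two conditions:
  b = (838 − 476) / (log₂ 20 − log₂ 3) = 362 / (4.3219 − 1.5850) = 132.263 ms/bit
  a = 476 − 132.263 × 1.5850 = 266.368 ms
Then RT(8) = 266.368 + 132.263 × log₂ 8 = 266.368 + 132.263 × 3 ≈ 663.157 ms.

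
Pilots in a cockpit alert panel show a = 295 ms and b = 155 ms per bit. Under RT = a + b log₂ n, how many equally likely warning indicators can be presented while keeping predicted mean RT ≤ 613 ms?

4

155·log₂ n ≤ 613 − 295 = 318, giving log₂ n ≤ 2.0516 and n ≤ 4.146. The largest whole number is 4.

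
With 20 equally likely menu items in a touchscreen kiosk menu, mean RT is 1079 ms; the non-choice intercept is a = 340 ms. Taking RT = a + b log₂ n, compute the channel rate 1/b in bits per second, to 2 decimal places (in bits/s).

Choice component = 1079 − 340 = 739 ms over log₂(20) = 4.3219 bits.
b = 739 / 4.3219 = 170.988 ms/bit, so 1/b = 5.848 bits/s.

5.85 bits/s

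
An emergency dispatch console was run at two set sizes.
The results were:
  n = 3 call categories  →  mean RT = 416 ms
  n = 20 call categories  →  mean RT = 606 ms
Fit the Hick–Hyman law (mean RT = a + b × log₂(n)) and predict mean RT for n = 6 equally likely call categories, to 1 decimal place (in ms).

485.4 ms

Fit slope and intercept:
  b = (606 − 416) / (log₂ 20 − log₂ 3) = 190 / (4.3219 − 1.5850) = 69.420 ms/bit
  a = 416 − 69.420 × 1.5850 = 305.972 ms
Then RT(6) = 305.972 + 69.420 × log₂ 6 = 305.972 + 69.420 × 2.5850 ≈ 485.420 ms.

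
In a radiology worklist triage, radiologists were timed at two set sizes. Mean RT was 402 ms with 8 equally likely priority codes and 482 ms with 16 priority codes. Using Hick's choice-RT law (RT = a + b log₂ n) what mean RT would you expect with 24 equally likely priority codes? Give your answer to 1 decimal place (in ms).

Solve the two-equation system in a and b:
  b = (482 − 402) / (log₂ 16 − log₂ 8) = 80 / (4 − 3) = 80.000 ms/bit
  a = 402 − 80.000 × 3 = 162.000 ms
Then RT(24) = 162.000 + 80.000 × log₂ 24 = 162.000 + 80.000 × 4.5850 ≈ 528.797 ms.

528.8 ms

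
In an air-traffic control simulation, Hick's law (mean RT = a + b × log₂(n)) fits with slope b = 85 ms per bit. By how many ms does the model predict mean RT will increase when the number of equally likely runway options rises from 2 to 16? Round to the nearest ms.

255 ms

ΔRT = (a + b log₂ n₂) − (a + b log₂ n₁) = b·(log₂ n₂ − log₂ n₁).
log₂(16) − log₂(2) = log₂(16/2) = log₂(8) = 3.
ΔRT = 85 × 3.0000 = 255.000 ms.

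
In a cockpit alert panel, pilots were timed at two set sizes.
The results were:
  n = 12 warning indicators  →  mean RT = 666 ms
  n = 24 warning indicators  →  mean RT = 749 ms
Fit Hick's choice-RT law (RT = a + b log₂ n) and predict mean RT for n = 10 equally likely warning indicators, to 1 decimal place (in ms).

Solve the two-equation system in a and b:
  b = (749 − 666) / (log₂ 24 − log₂ 12) = 83 / (4.5850 − 3.5850) = 83.000 ms/bit
  a = 666 − 83.000 × 3.5850 = 368.448 ms
Then RT(10) = 368.448 + 83.000 × log₂ 10 = 368.448 + 83.000 × 3.3219 ≈ 644.168 ms.

644.2 ms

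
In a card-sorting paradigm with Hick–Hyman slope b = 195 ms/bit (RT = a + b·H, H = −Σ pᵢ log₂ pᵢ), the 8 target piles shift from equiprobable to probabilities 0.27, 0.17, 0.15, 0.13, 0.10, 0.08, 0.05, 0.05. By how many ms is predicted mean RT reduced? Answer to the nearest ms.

40 ms

The RT saving is b·ΔH. Equiprobable H₀ = log₂(8) = 3.0000 bits; with the given probabilities H = 2.7937 bits.
b·(H₀ − H) = 195 × (3.0000 − 2.7937) = 40.23 ms.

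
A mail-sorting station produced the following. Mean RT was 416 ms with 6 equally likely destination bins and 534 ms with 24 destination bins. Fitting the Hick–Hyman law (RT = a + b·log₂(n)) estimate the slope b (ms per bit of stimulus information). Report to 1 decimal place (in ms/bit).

59.0 ms/bit

Slope: b = (534 − 416) / (log₂ 24 − log₂ 6) = 118/2.0000 = 59.000 ms/bit.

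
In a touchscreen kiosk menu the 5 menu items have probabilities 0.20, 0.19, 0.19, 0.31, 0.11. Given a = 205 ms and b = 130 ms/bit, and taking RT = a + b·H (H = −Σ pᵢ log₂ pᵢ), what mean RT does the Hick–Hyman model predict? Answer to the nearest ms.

Entropy contributions −pᵢ log₂ pᵢ: 0.4644, 0.4552, 0.4552, 0.5238, 0.3503; sum H = 2.2489 bits.
RT = a + bH = 205 + 130·2.2489 = 497.36 ms.

497 ms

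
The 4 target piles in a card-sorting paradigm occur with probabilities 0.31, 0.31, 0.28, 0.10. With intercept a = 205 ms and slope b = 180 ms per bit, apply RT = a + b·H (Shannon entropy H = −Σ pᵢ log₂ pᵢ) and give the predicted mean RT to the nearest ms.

546 ms

H = 0.31·log₂(1/0.31) + 0.31·log₂(1/0.31) + 0.28·log₂(1/0.28) + 0.10·log₂(1/0.10) = 1.8940 bits.
RT = 205 + 180 × 1.8940 = 545.92 ms.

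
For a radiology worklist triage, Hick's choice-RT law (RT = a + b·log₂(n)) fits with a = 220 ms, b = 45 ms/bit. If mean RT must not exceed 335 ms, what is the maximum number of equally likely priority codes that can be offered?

45·log₂ n ≤ 335 − 220 = 115, giving log₂ n ≤ 2.5556 and n ≤ 5.879. The largest whole number is 5.

5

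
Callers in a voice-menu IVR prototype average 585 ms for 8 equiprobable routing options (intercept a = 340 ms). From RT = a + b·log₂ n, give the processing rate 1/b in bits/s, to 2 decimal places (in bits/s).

12.24 bits/s

Choice component = 585 − 340 = 245 ms over log₂(8) = 3 bits.
b = 245 / 3 = 81.667 ms/bit, so 1/b = 12.245 bits/s.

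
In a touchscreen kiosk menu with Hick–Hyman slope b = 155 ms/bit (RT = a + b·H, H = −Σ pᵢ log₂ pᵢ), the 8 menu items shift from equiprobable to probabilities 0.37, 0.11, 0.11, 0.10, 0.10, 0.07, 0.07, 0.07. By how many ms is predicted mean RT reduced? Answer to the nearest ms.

46 ms

Equiprobable entropy H₀ = log₂ 8 = 3.0000 bits.
Skewed entropy H = −Σ pᵢ log₂ pᵢ = 2.7014 bits.
ΔRT = b·(H₀ − H) = 155 × 0.2986 = 46.29 ms.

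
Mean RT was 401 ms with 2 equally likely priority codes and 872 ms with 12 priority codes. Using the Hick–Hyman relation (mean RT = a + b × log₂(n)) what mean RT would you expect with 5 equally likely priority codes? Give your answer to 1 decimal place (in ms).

641.9 ms

Solve the two-equation system in a and b:
  b = (872 − 401) / (log₂ 12 − log₂ 2) = 471 / (3.5850 − 1) = 182.208 ms/bit
  a = 401 − 182.208 × 1 = 218.792 ms
Then RT(5) = 218.792 + 182.208 × log₂ 5 = 218.792 + 182.208 × 2.3219 ≈ 641.865 ms.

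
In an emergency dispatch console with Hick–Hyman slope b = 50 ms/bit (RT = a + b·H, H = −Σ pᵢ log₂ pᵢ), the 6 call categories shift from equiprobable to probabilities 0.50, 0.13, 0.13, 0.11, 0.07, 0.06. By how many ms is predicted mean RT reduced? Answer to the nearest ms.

The RT saving is b·ΔH. Equiprobable H₀ = log₂(6) = 2.5850 bits; with the given probabilities H = 2.1277 bits.
b·(H₀ − H) = 50 × (2.5850 − 2.1277) = 22.86 ms.

23 ms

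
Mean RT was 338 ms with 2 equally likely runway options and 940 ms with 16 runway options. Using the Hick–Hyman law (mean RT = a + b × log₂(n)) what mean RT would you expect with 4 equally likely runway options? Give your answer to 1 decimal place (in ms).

538.7 ms

Fit slope and intercept:
  b = (940 − 338) / (log₂ 16 − log₂ 2) = 602 / (4 − 1) = 200.667 ms/bit
  a = 338 − 200.667 × 1 = 137.333 ms
Then RT(4) = 137.333 + 200.667 × log₂ 4 = 137.333 + 200.667 × 2 ≈ 538.667 ms.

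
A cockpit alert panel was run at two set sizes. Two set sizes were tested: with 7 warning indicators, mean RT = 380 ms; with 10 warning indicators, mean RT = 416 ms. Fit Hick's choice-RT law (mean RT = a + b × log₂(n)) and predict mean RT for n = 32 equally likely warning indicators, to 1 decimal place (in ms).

Fit slope and intercept:
  b = (416 − 380) / (log₂ 10 − log₂ 7) = 36 / (3.3219 − 2.8074) = 69.961 ms/bit
  a = 380 − 69.961 × 2.8074 = 183.595 ms
Then RT(32) = 183.595 + 69.961 × log₂ 32 = 183.595 + 69.961 × 5 ≈ 533.399 ms.

533.4 ms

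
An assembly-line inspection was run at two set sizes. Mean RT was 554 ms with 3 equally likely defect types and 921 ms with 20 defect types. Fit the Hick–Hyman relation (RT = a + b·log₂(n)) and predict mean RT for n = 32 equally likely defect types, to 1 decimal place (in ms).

1011.9 ms

Solve the two-equation system in a and b:
  b = (921 − 554) / (log₂ 20 − log₂ 3) = 367 / (4.3219 − 1.5850) = 134.090 ms/bit
  a = 554 − 134.090 × 1.5850 = 341.472 ms
Then RT(32) = 341.472 + 134.090 × log₂ 32 = 341.472 + 134.090 × 5 ≈ 1011.923 ms.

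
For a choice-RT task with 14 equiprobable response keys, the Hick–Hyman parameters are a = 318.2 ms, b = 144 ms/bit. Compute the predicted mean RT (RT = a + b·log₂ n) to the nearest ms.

log₂(14) = 3.8074 bits, so RT = 318.2 + 144 × 3.8074 ≈ 866.459 ms.

866 ms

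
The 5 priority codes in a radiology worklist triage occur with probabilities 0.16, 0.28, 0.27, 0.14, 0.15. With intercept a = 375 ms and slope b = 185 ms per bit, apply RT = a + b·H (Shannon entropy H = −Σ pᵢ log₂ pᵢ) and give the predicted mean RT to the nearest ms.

792 ms

H = 0.16·log₂(1/0.16) + 0.28·log₂(1/0.28) + 0.27·log₂(1/0.27) + 0.14·log₂(1/0.14) + 0.15·log₂(1/0.15) = 2.2549 bits.
RT = 375 + 185 × 2.2549 = 792.16 ms.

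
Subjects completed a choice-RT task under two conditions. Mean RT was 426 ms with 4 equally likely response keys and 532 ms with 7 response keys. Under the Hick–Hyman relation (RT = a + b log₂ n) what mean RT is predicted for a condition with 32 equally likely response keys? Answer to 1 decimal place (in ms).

Solve the two-equation system in a and b:
  b = (532 − 426) / (log₂ 7 − log₂ 4) = 106 / (2.8074 − 2) = 131.293 ms/bit
  a = 426 − 131.293 × 2 = 163.414 ms
Then RT(32) = 163.414 + 131.293 × log₂ 32 = 163.414 + 131.293 × 5 ≈ 819.879 ms.

819.9 ms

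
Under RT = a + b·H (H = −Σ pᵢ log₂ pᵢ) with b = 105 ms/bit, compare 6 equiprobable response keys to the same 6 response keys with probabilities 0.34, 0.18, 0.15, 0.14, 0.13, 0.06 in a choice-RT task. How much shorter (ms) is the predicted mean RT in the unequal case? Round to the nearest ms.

The RT saving is b·ΔH. Equiprobable H₀ = log₂(6) = 2.5850 bits; with the given probabilities H = 2.4083 bits.
b·(H₀ − H) = 105 × (2.5850 − 2.4083) = 18.55 ms.

19 ms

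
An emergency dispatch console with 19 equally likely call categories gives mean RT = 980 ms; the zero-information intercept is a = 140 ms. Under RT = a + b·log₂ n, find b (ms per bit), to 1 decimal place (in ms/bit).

197.7 ms/bit

b = (980 − 140) / log₂(19) = 840 / 4.2479 = 197.743 ms/bit.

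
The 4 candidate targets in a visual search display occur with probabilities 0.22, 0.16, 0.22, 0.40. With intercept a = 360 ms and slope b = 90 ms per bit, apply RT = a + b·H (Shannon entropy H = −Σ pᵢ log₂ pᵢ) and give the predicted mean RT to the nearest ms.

532 ms

Entropy contributions −pᵢ log₂ pᵢ: 0.4806, 0.4230, 0.4806, 0.5288; sum H = 1.9129 bits.
RT = a + bH = 360 + 90·1.9129 = 532.16 ms.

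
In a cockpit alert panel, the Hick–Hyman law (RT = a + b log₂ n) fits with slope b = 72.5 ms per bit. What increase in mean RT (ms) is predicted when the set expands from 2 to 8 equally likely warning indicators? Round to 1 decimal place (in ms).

The intercept a cancels: ΔRT = b·(log₂ n₂ − log₂ n₁) = b·log₂(n₂/n₁).
log₂(8) − log₂(2) = log₂(8/2) = log₂(4) = 2.
ΔRT = 72.5 × 2.0000 = 145.000 ms.

145.0 ms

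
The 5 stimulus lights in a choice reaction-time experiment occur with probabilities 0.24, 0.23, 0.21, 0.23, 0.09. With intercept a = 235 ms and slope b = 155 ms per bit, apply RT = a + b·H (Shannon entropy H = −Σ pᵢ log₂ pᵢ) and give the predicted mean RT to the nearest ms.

585 ms

Entropy contributions −pᵢ log₂ pᵢ: 0.4941, 0.4877, 0.4728, 0.4877, 0.3127; sum H = 2.2549 bits.
RT = a + bH = 235 + 155·2.2549 = 584.52 ms.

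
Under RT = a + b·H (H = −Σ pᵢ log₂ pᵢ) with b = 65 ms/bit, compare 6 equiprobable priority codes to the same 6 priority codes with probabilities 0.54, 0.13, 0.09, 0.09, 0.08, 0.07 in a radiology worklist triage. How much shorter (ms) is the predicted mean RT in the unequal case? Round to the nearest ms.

The RT saving is b·ΔH. Equiprobable H₀ = log₂(6) = 2.5850 bits; with the given probabilities H = 2.0481 bits.
b·(H₀ − H) = 65 × (2.5850 − 2.0481) = 34.90 ms.

35 ms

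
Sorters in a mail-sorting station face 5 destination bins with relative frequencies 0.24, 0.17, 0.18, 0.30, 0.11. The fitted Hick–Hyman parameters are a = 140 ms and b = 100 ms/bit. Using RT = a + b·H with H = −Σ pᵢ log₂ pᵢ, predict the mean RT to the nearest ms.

H = 0.24·log₂(1/0.24) + 0.17·log₂(1/0.17) + 0.18·log₂(1/0.18) + 0.30·log₂(1/0.30) + 0.11·log₂(1/0.11) = 2.2454 bits.
RT = 140 + 100 × 2.2454 = 364.54 ms.

365 ms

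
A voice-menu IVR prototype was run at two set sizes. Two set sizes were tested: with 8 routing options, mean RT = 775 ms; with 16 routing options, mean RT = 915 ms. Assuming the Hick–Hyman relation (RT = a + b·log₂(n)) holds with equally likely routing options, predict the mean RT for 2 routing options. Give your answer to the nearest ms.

Fit slope and intercept:
  b = (915 − 775) / (log₂ 16 − log₂ 8) = 140 / (4 − 3) = 140 ms/bit
  a = 775 − 140 × 3 = 355 ms
Then RT(2) = 355 + 140 × log₂ 2 = 355 + 140 × 1 ≈ 495.000 ms.

495 ms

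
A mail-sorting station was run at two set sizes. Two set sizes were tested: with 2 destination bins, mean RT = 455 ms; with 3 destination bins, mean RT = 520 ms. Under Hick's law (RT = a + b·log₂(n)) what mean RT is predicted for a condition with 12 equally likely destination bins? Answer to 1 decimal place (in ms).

RT is linear in log₂ n, so two points fix the line:
  b = (520 − 455) / (log₂ 3 − log₂ 2) = 65 / (1.5850 − 1) = 111.118 ms/bit
  a = 455 − 111.118 × 1 = 343.882 ms
Then RT(12) = 343.882 + 111.118 × log₂ 12 = 343.882 + 111.118 × 3.5850 ≈ 742.236 ms.

742.2 ms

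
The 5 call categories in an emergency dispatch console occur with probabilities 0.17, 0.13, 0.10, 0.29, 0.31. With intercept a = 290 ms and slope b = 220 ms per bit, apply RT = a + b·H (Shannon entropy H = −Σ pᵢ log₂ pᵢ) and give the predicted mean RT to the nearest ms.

Entropy contributions −pᵢ log₂ pᵢ: 0.4346, 0.3826, 0.3322, 0.5179, 0.5238; sum H = 2.1911 bits.
RT = a + bH = 290 + 220·2.1911 = 772.05 ms.

772 ms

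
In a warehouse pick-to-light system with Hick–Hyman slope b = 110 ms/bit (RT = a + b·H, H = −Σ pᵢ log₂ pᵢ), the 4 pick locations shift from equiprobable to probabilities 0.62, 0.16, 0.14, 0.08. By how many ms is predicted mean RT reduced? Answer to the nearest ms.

51 ms

Equiprobable entropy H₀ = log₂ 4 = 2.0000 bits.
Skewed entropy H = −Σ pᵢ log₂ pᵢ = 1.5392 bits.
ΔRT = b·(H₀ − H) = 110 × 0.4608 = 50.69 ms.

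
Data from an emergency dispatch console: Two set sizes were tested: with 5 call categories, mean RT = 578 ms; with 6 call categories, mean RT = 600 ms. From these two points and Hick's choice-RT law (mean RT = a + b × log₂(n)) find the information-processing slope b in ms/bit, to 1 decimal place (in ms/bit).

The slope on a log₂ axis is (600 − 578) / (2.5850 − 2.3219) = 83.639 ms/bit.

83.6 ms/bit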